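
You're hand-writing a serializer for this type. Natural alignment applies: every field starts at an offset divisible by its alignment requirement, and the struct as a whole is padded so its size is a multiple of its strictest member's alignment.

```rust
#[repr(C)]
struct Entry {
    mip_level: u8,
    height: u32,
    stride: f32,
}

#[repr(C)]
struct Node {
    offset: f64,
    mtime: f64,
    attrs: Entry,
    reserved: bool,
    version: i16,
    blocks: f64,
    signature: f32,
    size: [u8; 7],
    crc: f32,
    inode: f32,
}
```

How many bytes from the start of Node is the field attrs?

Entry: mip_level at 0 (size 1, align 1) → ends 1; pad 3 to align 4 for height; height at 4 (size 4, align 4) → ends 8; stride at 8 (size 4, align 4) → ends 12; total 12 bytes, alignment 4
offset at 0 (size 8, align 8) → ends 8
mtime at 8 (size 8, align 8) → ends 16
attrs at 16 (size 12, align 4) → ends 28

16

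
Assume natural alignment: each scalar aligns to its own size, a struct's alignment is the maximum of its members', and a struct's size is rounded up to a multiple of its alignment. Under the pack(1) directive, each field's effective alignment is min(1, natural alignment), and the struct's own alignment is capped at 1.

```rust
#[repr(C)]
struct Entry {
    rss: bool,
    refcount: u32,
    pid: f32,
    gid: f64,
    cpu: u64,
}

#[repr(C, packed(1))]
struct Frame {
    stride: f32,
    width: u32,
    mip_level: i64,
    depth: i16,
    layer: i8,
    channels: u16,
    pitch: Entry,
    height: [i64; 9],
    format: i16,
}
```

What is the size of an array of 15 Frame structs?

1905

Entry: 0..1  rss  (1B, 1-aligned); 1..4  -- padding (3B); 4..8  refcount  (4B, 4-aligned); 8..12  pid  (4B, 4-aligned); 12..16  -- padding (4B); 16..24  gid  (8B, 8-aligned); 24..32  cpu  (8B, 8-aligned); sizeof = 32, alignof = 8
0..4  stride  (4B, 1-aligned)
4..8  width  (4B, 1-aligned)
8..16  mip_level  (8B, 1-aligned)
16..18  depth  (2B, 1-aligned)
18..19  layer  (1B, 1-aligned)
19..21  channels  (2B, 1-aligned)
21..53  pitch  (32B, 1-aligned)
53..125  height  (72B, 1-aligned)
125..127  format  (2B, 1-aligned)
sizeof = 127, alignof = 1
array of 15: 15 × 127 = 1905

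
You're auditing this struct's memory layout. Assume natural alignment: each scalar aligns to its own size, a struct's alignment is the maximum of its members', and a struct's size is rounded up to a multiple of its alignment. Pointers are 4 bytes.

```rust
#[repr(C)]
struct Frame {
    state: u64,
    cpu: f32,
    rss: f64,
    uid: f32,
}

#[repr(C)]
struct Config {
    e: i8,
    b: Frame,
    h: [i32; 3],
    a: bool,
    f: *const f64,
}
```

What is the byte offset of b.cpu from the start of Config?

16

Frame: @0: state [8B, align 8] → 8; @8: cpu [4B, align 4] → 12; +4 pad (align 8); @16: rss [8B, align 8] → 24; @24: uid [4B, align 4] → 28; +4 tail pad (align 8); size 32, align 8
@0: e [1B, align 1] → 1
+7 pad (align 8)
@8: b [32B, align 8] → 40
within Frame: cpu at 8
8 + 8 = 16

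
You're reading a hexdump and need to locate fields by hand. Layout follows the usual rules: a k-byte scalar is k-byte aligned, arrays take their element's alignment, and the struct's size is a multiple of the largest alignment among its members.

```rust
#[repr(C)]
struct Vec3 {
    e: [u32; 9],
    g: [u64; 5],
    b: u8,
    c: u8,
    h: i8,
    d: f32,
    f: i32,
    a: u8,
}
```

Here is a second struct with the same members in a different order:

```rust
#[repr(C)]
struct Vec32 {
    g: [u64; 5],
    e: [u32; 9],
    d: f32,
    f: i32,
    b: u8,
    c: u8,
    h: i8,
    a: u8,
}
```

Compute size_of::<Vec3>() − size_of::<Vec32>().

8

@0: e [36B, align 4] → 36
+4 pad (align 8)
@40: g [40B, align 8] → 80
@80: b [1B, align 1] → 81
@81: c [1B, align 1] → 82
@82: h [1B, align 1] → 83
+1 pad (align 4)
@84: d [4B, align 4] → 88
@88: f [4B, align 4] → 92
@92: a [1B, align 1] → 93
+3 tail pad (align 8)
size 96, align 8
— Vec32 —
@0: g [40B, align 8] → 40
@40: e [36B, align 4] → 76
@76: d [4B, align 4] → 80
@80: f [4B, align 4] → 84
@84: b [1B, align 1] → 85
@85: c [1B, align 1] → 86
@86: h [1B, align 1] → 87
@87: a [1B, align 1] → 88
size 88, align 8
96 − 88 = 8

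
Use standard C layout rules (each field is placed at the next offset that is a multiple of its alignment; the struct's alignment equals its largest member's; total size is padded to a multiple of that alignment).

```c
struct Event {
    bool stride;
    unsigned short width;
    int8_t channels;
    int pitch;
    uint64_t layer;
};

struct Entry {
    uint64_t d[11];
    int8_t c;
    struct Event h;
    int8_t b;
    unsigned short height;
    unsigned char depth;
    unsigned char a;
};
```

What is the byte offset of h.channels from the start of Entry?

Event: stride at 0 (size 1, align 1) → ends 1; pad 1 to align 2 for width; width at 2 (size 2, align 2) → ends 4; channels at 4 (size 1, align 1) → ends 5; pad 3 to align 4 for pitch; pitch at 8 (size 4, align 4) → ends 12; pad 4 to align 8 for layer; layer at 16 (size 8, align 8) → ends 24; total 24 bytes, alignment 8
d at 0 (size 88, align 8) → ends 88
c at 88 (size 1, align 1) → ends 89
pad 7 to align 8 for h
h at 96 (size 24, align 8) → ends 120
within Event: channels at 4
96 + 4 = 100

100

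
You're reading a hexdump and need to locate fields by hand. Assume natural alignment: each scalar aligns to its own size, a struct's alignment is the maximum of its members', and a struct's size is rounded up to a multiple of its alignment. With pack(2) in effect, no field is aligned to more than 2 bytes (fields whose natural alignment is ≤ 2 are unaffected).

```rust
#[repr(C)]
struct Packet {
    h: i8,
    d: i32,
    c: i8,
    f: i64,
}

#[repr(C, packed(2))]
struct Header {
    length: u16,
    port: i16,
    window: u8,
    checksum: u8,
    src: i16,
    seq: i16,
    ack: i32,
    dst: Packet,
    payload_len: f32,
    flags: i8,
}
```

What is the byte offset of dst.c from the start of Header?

22

Packet: @0: h [1B, align 1] → 1; +3 pad (align 4); @4: d [4B, align 4] → 8; @8: c [1B, align 1] → 9; +7 pad (align 8); @16: f [8B, align 8] → 24; size 24, align 8
@0: length [2B, align 2] → 2
@2: port [2B, align 2] → 4
@4: window [1B, align 1] → 5
@5: checksum [1B, align 1] → 6
@6: src [2B, align 2] → 8
@8: seq [2B, align 2] → 10
@10: ack [4B, align 2] → 14
@14: dst [24B, align 2] → 38
within Packet: c at 8
14 + 8 = 22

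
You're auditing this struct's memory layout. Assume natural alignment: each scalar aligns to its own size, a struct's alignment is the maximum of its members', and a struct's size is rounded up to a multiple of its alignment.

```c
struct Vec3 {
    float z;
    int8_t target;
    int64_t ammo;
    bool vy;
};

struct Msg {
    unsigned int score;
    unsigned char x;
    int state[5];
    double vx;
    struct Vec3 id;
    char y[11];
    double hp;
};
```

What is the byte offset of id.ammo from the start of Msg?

48

Vec3: z at 0 (size 4, align 4) → ends 4; target at 4 (size 1, align 1) → ends 5; pad 3 to align 8 for ammo; ammo at 8 (size 8, align 8) → ends 16; vy at 16 (size 1, align 1) → ends 17; tail pad 7 to reach multiple of 8; total 24 bytes, alignment 8
score at 0 (size 4, align 4) → ends 4
x at 4 (size 1, align 1) → ends 5
pad 3 to align 4 for state
state at 8 (size 20, align 4) → ends 28
pad 4 to align 8 for vx
vx at 32 (size 8, align 8) → ends 40
id at 40 (size 24, align 8) → ends 64
within Vec3: ammo at 8
40 + 8 = 48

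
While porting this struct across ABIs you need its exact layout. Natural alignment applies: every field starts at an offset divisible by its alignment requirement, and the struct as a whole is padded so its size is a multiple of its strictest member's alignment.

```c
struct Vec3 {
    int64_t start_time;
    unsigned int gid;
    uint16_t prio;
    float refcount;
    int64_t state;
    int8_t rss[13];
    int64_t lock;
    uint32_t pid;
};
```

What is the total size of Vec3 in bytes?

start_time at 0 (size 8, align 8) → ends 8
gid at 8 (size 4, align 4) → ends 12
prio at 12 (size 2, align 2) → ends 14
pad 2 to align 4 for refcount
refcount at 16 (size 4, align 4) → ends 20
pad 4 to align 8 for state
state at 24 (size 8, align 8) → ends 32
rss at 32 (size 13, align 1) → ends 45
pad 3 to align 8 for lock
lock at 48 (size 8, align 8) → ends 56
pid at 56 (size 4, align 4) → ends 60
tail pad 4 to reach multiple of 8
total 64 bytes, alignment 8

64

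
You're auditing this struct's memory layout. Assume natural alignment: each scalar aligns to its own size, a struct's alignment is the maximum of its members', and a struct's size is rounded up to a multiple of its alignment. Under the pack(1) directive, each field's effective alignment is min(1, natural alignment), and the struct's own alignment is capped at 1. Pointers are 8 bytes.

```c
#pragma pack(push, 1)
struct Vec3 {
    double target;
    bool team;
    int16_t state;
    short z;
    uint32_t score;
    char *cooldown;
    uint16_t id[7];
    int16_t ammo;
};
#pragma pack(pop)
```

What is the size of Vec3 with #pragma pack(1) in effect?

@0: target [8B, align 1] → 8
@8: team [1B, align 1] → 9
@9: state [2B, align 1] → 11
@11: z [2B, align 1] → 13
@13: score [4B, align 1] → 17
@17: cooldown [8B, align 1] → 25
@25: id [14B, align 1] → 39
@39: ammo [2B, align 1] → 41
size 41, align 1

41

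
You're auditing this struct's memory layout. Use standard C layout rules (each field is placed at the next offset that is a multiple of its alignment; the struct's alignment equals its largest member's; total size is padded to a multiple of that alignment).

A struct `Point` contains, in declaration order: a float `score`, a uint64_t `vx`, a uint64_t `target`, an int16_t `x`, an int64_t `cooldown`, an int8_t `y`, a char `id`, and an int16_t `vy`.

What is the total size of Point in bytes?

@0: score [4B, align 4] → 4
+4 pad (align 8)
@8: vx [8B, align 8] → 16
@16: target [8B, align 8] → 24
@24: x [2B, align 2] → 26
+6 pad (align 8)
@32: cooldown [8B, align 8] → 40
@40: y [1B, align 1] → 41
@41: id [1B, align 1] → 42
@42: vy [2B, align 2] → 44
+4 tail pad (align 8)
size 48, align 8

48 bytes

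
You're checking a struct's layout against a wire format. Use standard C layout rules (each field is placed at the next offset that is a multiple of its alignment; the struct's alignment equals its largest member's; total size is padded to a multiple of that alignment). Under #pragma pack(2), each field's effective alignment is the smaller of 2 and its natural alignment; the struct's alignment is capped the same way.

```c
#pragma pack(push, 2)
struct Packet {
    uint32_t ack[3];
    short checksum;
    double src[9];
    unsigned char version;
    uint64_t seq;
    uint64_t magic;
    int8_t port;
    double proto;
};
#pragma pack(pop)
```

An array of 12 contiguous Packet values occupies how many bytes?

1368

ack at 0 (size 12, align 2) → ends 12
checksum at 12 (size 2, align 2) → ends 14
src at 14 (size 72, align 2) → ends 86
version at 86 (size 1, align 1) → ends 87
pad 1 to align 2 for seq
seq at 88 (size 8, align 2) → ends 96
magic at 96 (size 8, align 2) → ends 104
port at 104 (size 1, align 1) → ends 105
pad 1 to align 2 for proto
proto at 106 (size 8, align 2) → ends 114
total 114 bytes, alignment 2
array of 12: 12 × 114 = 1368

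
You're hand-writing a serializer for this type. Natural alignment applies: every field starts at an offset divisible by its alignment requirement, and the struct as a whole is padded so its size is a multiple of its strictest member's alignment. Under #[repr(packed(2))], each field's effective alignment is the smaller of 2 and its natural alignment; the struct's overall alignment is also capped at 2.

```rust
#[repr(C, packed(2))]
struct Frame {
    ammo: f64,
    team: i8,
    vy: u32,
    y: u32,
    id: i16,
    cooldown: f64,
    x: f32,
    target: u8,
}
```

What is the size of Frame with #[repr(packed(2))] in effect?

34

@0: ammo [8B, align 2] → 8
@8: team [1B, align 1] → 9
+1 pad (align 2)
@10: vy [4B, align 2] → 14
@14: y [4B, align 2] → 18
@18: id [2B, align 2] → 20
@20: cooldown [8B, align 2] → 28
@28: x [4B, align 2] → 32
@32: target [1B, align 1] → 33
+1 tail pad (align 2)
size 34, align 2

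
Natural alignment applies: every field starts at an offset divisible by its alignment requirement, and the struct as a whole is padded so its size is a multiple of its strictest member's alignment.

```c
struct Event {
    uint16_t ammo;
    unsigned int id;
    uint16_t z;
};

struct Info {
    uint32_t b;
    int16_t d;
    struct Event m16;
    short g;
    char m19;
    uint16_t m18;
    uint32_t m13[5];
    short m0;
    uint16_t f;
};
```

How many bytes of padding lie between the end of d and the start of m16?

Event: @0: ammo [2B, align 2] → 2; +2 pad (align 4); @4: id [4B, align 4] → 8; @8: z [2B, align 2] → 10; +2 tail pad (align 4); size 12, align 4
@0: b [4B, align 4] → 4
@4: d [2B, align 2] → 6
+2 pad (align 4)
@8: m16 [12B, align 4] → 20

2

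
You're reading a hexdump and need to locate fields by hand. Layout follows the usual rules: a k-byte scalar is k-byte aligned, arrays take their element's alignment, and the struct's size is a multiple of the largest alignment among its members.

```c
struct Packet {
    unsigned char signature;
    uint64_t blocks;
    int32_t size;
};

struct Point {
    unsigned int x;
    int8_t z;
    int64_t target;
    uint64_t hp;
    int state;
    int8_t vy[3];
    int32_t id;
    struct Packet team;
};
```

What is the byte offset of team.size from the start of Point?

56

Packet: 0..1  signature  (1B, 1-aligned); 1..8  -- padding (7B); 8..16  blocks  (8B, 8-aligned); 16..20  size  (4B, 4-aligned); 20..24  -- tail padding (4B); sizeof = 24, alignof = 8
0..4  x  (4B, 4-aligned)
4..5  z  (1B, 1-aligned)
5..8  -- padding (3B)
8..16  target  (8B, 8-aligned)
16..24  hp  (8B, 8-aligned)
24..28  state  (4B, 4-aligned)
28..31  vy  (3B, 1-aligned)
31..32  -- padding (1B)
32..36  id  (4B, 4-aligned)
36..40  -- padding (4B)
40..64  team  (24B, 8-aligned)
within Packet: size at 16
40 + 16 = 56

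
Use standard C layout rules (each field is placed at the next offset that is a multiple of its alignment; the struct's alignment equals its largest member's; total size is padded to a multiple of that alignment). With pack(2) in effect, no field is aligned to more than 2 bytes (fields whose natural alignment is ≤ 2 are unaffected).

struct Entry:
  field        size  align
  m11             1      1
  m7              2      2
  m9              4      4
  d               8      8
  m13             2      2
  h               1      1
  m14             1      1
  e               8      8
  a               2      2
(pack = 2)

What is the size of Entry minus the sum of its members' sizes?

1

0..1  m11  (1B, 1-aligned)
1..2  -- padding (1B)
2..4  m7  (2B, 2-aligned)
4..8  m9  (4B, 2-aligned)
8..16  d  (8B, 2-aligned)
16..18  m13  (2B, 2-aligned)
18..19  h  (1B, 1-aligned)
19..20  m14  (1B, 1-aligned)
20..28  e  (8B, 2-aligned)
28..30  a  (2B, 2-aligned)
sizeof = 30, alignof = 2
data bytes 29, size 30 → padding 1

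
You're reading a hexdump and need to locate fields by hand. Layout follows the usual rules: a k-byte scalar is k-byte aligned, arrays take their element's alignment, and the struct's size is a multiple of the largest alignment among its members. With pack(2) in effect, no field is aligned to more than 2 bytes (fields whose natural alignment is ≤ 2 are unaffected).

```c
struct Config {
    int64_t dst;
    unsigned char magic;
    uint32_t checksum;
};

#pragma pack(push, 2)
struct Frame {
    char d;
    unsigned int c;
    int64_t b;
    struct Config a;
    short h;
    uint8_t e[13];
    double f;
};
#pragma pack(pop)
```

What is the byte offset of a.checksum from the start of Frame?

26

Config: @0: dst [8B, align 8] → 8; @8: magic [1B, align 1] → 9; +3 pad (align 4); @12: checksum [4B, align 4] → 16; size 16, align 8
@0: d [1B, align 1] → 1
+1 pad (align 2)
@2: c [4B, align 2] → 6
@6: b [8B, align 2] → 14
@14: a [16B, align 2] → 30
within Config: checksum at 12
14 + 12 = 26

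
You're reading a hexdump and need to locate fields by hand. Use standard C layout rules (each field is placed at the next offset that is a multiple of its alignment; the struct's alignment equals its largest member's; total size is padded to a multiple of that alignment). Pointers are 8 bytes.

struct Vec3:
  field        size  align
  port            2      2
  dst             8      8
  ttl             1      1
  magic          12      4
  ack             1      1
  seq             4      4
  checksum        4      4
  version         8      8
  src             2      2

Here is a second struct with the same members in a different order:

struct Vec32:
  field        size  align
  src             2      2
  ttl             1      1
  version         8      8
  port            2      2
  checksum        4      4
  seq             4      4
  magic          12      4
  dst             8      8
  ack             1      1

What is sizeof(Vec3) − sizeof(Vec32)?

port at 0 (size 2, align 2) → ends 2
pad 6 to align 8 for dst
dst at 8 (size 8, align 8) → ends 16
ttl at 16 (size 1, align 1) → ends 17
pad 3 to align 4 for magic
magic at 20 (size 12, align 4) → ends 32
ack at 32 (size 1, align 1) → ends 33
pad 3 to align 4 for seq
seq at 36 (size 4, align 4) → ends 40
checksum at 40 (size 4, align 4) → ends 44
pad 4 to align 8 for version
version at 48 (size 8, align 8) → ends 56
src at 56 (size 2, align 2) → ends 58
tail pad 6 to reach multiple of 8
total 64 bytes, alignment 8
— Vec32 —
src at 0 (size 2, align 2) → ends 2
ttl at 2 (size 1, align 1) → ends 3
pad 5 to align 8 for version
version at 8 (size 8, align 8) → ends 16
port at 16 (size 2, align 2) → ends 18
pad 2 to align 4 for checksum
checksum at 20 (size 4, align 4) → ends 24
seq at 24 (size 4, align 4) → ends 28
magic at 28 (size 12, align 4) → ends 40
dst at 40 (size 8, align 8) → ends 48
ack at 48 (size 1, align 1) → ends 49
tail pad 7 to reach multiple of 8
total 56 bytes, alignment 8
64 − 56 = 8

8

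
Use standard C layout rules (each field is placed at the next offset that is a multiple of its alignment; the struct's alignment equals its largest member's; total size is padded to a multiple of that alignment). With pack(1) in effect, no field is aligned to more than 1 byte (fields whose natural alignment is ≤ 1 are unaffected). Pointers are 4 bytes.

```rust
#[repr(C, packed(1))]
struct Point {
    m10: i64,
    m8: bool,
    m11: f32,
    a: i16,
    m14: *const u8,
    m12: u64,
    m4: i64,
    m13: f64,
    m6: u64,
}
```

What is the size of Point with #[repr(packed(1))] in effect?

51

m10 at 0 (size 8, align 1) → ends 8
m8 at 8 (size 1, align 1) → ends 9
m11 at 9 (size 4, align 1) → ends 13
a at 13 (size 2, align 1) → ends 15
m14 at 15 (size 4, align 1) → ends 19
m12 at 19 (size 8, align 1) → ends 27
m4 at 27 (size 8, align 1) → ends 35
m13 at 35 (size 8, align 1) → ends 43
m6 at 43 (size 8, align 1) → ends 51
total 51 bytes, alignment 1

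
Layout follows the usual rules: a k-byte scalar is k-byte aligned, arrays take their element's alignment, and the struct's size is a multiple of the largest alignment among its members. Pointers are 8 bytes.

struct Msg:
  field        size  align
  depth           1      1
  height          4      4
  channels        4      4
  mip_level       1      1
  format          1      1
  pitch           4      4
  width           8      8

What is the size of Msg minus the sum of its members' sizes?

9

0..1  depth  (1B, 1-aligned)
1..4  -- padding (3B)
4..8  height  (4B, 4-aligned)
8..12  channels  (4B, 4-aligned)
12..13  mip_level  (1B, 1-aligned)
13..14  format  (1B, 1-aligned)
14..16  -- padding (2B)
16..20  pitch  (4B, 4-aligned)
20..24  -- padding (4B)
24..32  width  (8B, 8-aligned)
sizeof = 32, alignof = 8
data bytes 23, size 32 → padding 9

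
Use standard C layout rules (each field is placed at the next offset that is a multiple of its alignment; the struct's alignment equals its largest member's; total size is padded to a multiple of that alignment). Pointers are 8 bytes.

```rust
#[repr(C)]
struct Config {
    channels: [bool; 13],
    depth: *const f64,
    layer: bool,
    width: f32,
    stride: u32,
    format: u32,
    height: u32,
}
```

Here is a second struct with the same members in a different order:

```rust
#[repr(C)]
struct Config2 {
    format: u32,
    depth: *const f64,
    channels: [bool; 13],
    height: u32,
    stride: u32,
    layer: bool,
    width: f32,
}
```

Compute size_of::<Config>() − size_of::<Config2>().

0

@0: channels [13B, align 1] → 13
+3 pad (align 8)
@16: depth [8B, align 8] → 24
@24: layer [1B, align 1] → 25
+3 pad (align 4)
@28: width [4B, align 4] → 32
@32: stride [4B, align 4] → 36
@36: format [4B, align 4] → 40
@40: height [4B, align 4] → 44
+4 tail pad (align 8)
size 48, align 8
— Config2 —
@0: format [4B, align 4] → 4
+4 pad (align 8)
@8: depth [8B, align 8] → 16
@16: channels [13B, align 1] → 29
+3 pad (align 4)
@32: height [4B, align 4] → 36
@36: stride [4B, align 4] → 40
@40: layer [1B, align 1] → 41
+3 pad (align 4)
@44: width [4B, align 4] → 48
size 48, align 8
48 − 48 = 0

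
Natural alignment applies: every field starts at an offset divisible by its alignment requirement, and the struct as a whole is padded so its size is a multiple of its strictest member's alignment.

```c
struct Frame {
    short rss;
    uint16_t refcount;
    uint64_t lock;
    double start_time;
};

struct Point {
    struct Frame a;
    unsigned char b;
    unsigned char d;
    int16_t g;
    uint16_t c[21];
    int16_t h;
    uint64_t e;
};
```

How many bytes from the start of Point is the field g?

Frame: rss at 0 (size 2, align 2) → ends 2; refcount at 2 (size 2, align 2) → ends 4; pad 4 to align 8 for lock; lock at 8 (size 8, align 8) → ends 16; start_time at 16 (size 8, align 8) → ends 24; total 24 bytes, alignment 8
a at 0 (size 24, align 8) → ends 24
b at 24 (size 1, align 1) → ends 25
d at 25 (size 1, align 1) → ends 26
g at 26 (size 2, align 2) → ends 28

26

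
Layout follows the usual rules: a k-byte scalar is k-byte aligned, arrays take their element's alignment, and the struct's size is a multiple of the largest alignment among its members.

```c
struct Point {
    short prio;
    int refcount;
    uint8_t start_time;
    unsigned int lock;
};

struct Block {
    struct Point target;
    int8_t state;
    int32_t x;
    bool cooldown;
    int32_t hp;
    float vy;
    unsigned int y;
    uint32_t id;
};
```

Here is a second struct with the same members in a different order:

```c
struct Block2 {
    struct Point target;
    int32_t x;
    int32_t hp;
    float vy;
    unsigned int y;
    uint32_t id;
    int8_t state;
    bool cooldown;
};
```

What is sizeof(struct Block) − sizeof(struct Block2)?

4

Point: prio at 0 (size 2, align 2) → ends 2; pad 2 to align 4 for refcount; refcount at 4 (size 4, align 4) → ends 8; start_time at 8 (size 1, align 1) → ends 9; pad 3 to align 4 for lock; lock at 12 (size 4, align 4) → ends 16; total 16 bytes, alignment 4
target at 0 (size 16, align 4) → ends 16
state at 16 (size 1, align 1) → ends 17
pad 3 to align 4 for x
x at 20 (size 4, align 4) → ends 24
cooldown at 24 (size 1, align 1) → ends 25
pad 3 to align 4 for hp
hp at 28 (size 4, align 4) → ends 32
vy at 32 (size 4, align 4) → ends 36
y at 36 (size 4, align 4) → ends 40
id at 40 (size 4, align 4) → ends 44
total 44 bytes, alignment 4
— Block2 —
target at 0 (size 16, align 4) → ends 16
x at 16 (size 4, align 4) → ends 20
hp at 20 (size 4, align 4) → ends 24
vy at 24 (size 4, align 4) → ends 28
y at 28 (size 4, align 4) → ends 32
id at 32 (size 4, align 4) → ends 36
state at 36 (size 1, align 1) → ends 37
cooldown at 37 (size 1, align 1) → ends 38
tail pad 2 to reach multiple of 4
total 40 bytes, alignment 4
44 − 40 = 4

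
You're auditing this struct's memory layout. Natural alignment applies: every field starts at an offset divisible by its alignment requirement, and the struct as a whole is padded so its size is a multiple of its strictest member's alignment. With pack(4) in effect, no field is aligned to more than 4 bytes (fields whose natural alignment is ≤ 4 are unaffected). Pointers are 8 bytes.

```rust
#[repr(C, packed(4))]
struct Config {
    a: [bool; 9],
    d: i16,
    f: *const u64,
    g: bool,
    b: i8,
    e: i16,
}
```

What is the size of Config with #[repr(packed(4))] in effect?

24

a at 0 (size 9, align 1) → ends 9
pad 1 to align 2 for d
d at 10 (size 2, align 2) → ends 12
f at 12 (size 8, align 4) → ends 20
g at 20 (size 1, align 1) → ends 21
b at 21 (size 1, align 1) → ends 22
e at 22 (size 2, align 2) → ends 24
total 24 bytes, alignment 4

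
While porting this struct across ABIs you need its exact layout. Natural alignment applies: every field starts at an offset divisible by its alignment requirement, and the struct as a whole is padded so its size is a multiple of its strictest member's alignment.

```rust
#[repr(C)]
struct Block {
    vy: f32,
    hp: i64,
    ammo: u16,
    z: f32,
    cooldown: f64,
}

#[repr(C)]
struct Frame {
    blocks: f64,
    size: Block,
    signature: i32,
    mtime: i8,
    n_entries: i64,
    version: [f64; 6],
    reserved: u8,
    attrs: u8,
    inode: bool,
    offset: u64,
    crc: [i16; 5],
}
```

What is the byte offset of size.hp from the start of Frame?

16

Block: vy at 0 (size 4, align 4) → ends 4; pad 4 to align 8 for hp; hp at 8 (size 8, align 8) → ends 16; ammo at 16 (size 2, align 2) → ends 18; pad 2 to align 4 for z; z at 20 (size 4, align 4) → ends 24; cooldown at 24 (size 8, align 8) → ends 32; total 32 bytes, alignment 8
blocks at 0 (size 8, align 8) → ends 8
size at 8 (size 32, align 8) → ends 40
within Block: hp at 8
8 + 8 = 16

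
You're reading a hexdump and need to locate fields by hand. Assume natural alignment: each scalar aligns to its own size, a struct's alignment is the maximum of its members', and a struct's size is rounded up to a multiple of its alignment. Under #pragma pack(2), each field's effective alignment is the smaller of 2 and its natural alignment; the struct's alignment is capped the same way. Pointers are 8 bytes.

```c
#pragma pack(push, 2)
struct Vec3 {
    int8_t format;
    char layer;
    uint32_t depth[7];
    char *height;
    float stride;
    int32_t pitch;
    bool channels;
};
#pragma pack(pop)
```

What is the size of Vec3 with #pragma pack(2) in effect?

48

@0: format [1B, align 1] → 1
@1: layer [1B, align 1] → 2
@2: depth [28B, align 2] → 30
@30: height [8B, align 2] → 38
@38: stride [4B, align 2] → 42
@42: pitch [4B, align 2] → 46
@46: channels [1B, align 1] → 47
+1 tail pad (align 2)
size 48, align 2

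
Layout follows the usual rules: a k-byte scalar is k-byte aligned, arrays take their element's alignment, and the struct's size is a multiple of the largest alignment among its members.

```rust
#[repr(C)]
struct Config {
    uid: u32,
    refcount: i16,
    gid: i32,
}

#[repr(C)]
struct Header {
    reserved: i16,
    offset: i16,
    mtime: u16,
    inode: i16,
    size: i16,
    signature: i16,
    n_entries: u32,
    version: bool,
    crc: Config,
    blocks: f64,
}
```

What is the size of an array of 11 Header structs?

Config: @0: uid [4B, align 4] → 4; @4: refcount [2B, align 2] → 6; +2 pad (align 4); @8: gid [4B, align 4] → 12; size 12, align 4
@0: reserved [2B, align 2] → 2
@2: offset [2B, align 2] → 4
@4: mtime [2B, align 2] → 6
@6: inode [2B, align 2] → 8
@8: size [2B, align 2] → 10
@10: signature [2B, align 2] → 12
@12: n_entries [4B, align 4] → 16
@16: version [1B, align 1] → 17
+3 pad (align 4)
@20: crc [12B, align 4] → 32
@32: blocks [8B, align 8] → 40
size 40, align 8
array of 11: 11 × 40 = 440

440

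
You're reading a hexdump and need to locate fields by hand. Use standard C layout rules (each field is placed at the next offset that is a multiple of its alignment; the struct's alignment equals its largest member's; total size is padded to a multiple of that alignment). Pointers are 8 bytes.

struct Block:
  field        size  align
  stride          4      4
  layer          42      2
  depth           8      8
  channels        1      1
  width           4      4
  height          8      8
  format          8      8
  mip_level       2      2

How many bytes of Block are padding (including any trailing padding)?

11

0..4  stride  (4B, 4-aligned)
4..46  layer  (42B, 2-aligned)
46..48  -- padding (2B)
48..56  depth  (8B, 8-aligned)
56..57  channels  (1B, 1-aligned)
57..60  -- padding (3B)
60..64  width  (4B, 4-aligned)
64..72  height  (8B, 8-aligned)
72..80  format  (8B, 8-aligned)
80..82  mip_level  (2B, 2-aligned)
82..88  -- tail padding (6B)
sizeof = 88, alignof = 8
data bytes 77, size 88 → padding 11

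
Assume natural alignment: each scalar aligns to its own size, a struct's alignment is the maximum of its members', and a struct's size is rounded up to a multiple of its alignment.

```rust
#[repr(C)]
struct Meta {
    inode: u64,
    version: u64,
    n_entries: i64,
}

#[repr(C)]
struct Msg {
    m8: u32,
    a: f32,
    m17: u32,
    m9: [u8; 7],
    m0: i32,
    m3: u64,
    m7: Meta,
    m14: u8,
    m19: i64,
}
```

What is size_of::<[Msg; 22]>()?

Meta: @0: inode [8B, align 8] → 8; @8: version [8B, align 8] → 16; @16: n_entries [8B, align 8] → 24; size 24, align 8
@0: m8 [4B, align 4] → 4
@4: a [4B, align 4] → 8
@8: m17 [4B, align 4] → 12
@12: m9 [7B, align 1] → 19
+1 pad (align 4)
@20: m0 [4B, align 4] → 24
@24: m3 [8B, align 8] → 32
@32: m7 [24B, align 8] → 56
@56: m14 [1B, align 1] → 57
+7 pad (align 8)
@64: m19 [8B, align 8] → 72
size 72, align 8
array of 22: 22 × 72 = 1584

1584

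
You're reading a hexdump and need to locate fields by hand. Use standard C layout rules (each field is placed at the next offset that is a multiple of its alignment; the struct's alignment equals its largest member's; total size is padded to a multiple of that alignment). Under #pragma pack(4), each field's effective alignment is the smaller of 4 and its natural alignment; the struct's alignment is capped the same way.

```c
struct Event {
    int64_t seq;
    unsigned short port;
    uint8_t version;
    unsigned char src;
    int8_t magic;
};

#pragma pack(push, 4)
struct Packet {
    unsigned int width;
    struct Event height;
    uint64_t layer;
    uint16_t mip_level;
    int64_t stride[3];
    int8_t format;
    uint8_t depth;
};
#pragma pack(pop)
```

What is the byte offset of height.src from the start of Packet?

15

Event: seq at 0 (size 8, align 8) → ends 8; port at 8 (size 2, align 2) → ends 10; version at 10 (size 1, align 1) → ends 11; src at 11 (size 1, align 1) → ends 12; magic at 12 (size 1, align 1) → ends 13; tail pad 3 to reach multiple of 8; total 16 bytes, alignment 8
width at 0 (size 4, align 4) → ends 4
height at 4 (size 16, align 4) → ends 20
within Event: src at 11
4 + 11 = 15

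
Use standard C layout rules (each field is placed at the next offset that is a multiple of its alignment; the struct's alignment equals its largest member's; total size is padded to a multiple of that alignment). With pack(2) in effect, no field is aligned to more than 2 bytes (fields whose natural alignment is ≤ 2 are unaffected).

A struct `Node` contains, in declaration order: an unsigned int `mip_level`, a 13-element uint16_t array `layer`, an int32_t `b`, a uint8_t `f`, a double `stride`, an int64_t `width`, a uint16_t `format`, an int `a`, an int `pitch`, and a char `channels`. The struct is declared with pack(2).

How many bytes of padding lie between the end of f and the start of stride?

1

@0: mip_level [4B, align 2] → 4
@4: layer [26B, align 2] → 30
@30: b [4B, align 2] → 34
@34: f [1B, align 1] → 35
+1 pad (align 2)
@36: stride [8B, align 2] → 44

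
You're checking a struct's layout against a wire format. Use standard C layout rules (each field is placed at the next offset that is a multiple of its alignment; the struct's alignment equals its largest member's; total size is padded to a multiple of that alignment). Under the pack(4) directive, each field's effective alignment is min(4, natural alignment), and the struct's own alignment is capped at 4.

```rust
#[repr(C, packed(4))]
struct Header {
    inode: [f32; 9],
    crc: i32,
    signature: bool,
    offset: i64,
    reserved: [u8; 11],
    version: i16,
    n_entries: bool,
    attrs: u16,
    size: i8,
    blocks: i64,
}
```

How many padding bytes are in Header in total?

0..36  inode  (36B, 4-aligned)
36..40  crc  (4B, 4-aligned)
40..41  signature  (1B, 1-aligned)
41..44  -- padding (3B)
44..52  offset  (8B, 4-aligned)
52..63  reserved  (11B, 1-aligned)
63..64  -- padding (1B)
64..66  version  (2B, 2-aligned)
66..67  n_entries  (1B, 1-aligned)
67..68  -- padding (1B)
68..70  attrs  (2B, 2-aligned)
70..71  size  (1B, 1-aligned)
71..72  -- padding (1B)
72..80  blocks  (8B, 4-aligned)
sizeof = 80, alignof = 4
data bytes 74, size 80 → padding 6

6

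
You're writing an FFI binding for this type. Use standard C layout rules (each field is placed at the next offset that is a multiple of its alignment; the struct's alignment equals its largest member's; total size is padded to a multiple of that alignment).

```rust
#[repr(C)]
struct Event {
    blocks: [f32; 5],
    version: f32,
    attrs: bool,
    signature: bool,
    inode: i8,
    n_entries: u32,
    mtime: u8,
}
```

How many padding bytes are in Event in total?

@0: blocks [20B, align 4] → 20
@20: version [4B, align 4] → 24
@24: attrs [1B, align 1] → 25
@25: signature [1B, align 1] → 26
@26: inode [1B, align 1] → 27
+1 pad (align 4)
@28: n_entries [4B, align 4] → 32
@32: mtime [1B, align 1] → 33
+3 tail pad (align 4)
size 36, align 4
data bytes 32, size 36 → padding 4

4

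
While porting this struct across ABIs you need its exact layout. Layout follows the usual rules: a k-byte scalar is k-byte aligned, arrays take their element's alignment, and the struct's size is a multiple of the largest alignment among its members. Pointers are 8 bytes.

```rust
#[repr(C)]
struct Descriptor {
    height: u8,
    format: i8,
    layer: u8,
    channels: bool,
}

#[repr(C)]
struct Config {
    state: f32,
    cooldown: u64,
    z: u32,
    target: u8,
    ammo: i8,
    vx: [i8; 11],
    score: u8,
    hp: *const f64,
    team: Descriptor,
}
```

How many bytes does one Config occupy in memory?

Descriptor: 0..1  height  (1B, 1-aligned); 1..2  format  (1B, 1-aligned); 2..3  layer  (1B, 1-aligned); 3..4  channels  (1B, 1-aligned); sizeof = 4, alignof = 1
0..4  state  (4B, 4-aligned)
4..8  -- padding (4B)
8..16  cooldown  (8B, 8-aligned)
16..20  z  (4B, 4-aligned)
20..21  target  (1B, 1-aligned)
21..22  ammo  (1B, 1-aligned)
22..33  vx  (11B, 1-aligned)
33..34  score  (1B, 1-aligned)
34..40  -- padding (6B)
40..48  hp  (8B, 8-aligned)
48..52  team  (4B, 1-aligned)
52..56  -- tail padding (4B)
sizeof = 56, alignof = 8

56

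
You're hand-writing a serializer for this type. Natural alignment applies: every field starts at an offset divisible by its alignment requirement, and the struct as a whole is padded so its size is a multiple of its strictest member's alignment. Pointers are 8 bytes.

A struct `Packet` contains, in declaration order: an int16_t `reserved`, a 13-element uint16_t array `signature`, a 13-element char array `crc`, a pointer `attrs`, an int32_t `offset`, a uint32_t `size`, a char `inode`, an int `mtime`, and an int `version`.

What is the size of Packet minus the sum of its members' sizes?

@0: reserved [2B, align 2] → 2
@2: signature [26B, align 2] → 28
@28: crc [13B, align 1] → 41
+7 pad (align 8)
@48: attrs [8B, align 8] → 56
@56: offset [4B, align 4] → 60
@60: size [4B, align 4] → 64
@64: inode [1B, align 1] → 65
+3 pad (align 4)
@68: mtime [4B, align 4] → 72
@72: version [4B, align 4] → 76
+4 tail pad (align 8)
size 80, align 8
data bytes 66, size 80 → padding 14

14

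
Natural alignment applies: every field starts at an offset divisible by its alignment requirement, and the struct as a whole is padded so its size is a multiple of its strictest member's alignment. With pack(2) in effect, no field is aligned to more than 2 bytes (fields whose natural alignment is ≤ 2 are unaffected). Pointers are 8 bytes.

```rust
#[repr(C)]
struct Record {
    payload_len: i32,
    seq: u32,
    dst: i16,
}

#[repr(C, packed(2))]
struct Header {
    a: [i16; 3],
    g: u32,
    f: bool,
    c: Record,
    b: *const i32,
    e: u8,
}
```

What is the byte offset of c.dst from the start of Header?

Record: payload_len at 0 (size 4, align 4) → ends 4; seq at 4 (size 4, align 4) → ends 8; dst at 8 (size 2, align 2) → ends 10; tail pad 2 to reach multiple of 4; total 12 bytes, alignment 4
a at 0 (size 6, align 2) → ends 6
g at 6 (size 4, align 2) → ends 10
f at 10 (size 1, align 1) → ends 11
pad 1 to align 2 for c
c at 12 (size 12, align 2) → ends 24
within Record: dst at 8
12 + 8 = 20

20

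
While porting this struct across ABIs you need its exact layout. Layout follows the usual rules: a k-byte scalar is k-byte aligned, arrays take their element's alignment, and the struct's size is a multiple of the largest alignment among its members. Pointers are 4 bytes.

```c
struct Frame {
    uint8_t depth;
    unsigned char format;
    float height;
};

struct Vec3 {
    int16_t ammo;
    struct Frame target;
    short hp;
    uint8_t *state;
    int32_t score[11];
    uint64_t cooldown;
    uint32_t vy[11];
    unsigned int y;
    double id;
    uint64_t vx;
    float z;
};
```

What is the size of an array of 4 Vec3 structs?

Frame: 0..1  depth  (1B, 1-aligned); 1..2  format  (1B, 1-aligned); 2..4  -- padding (2B); 4..8  height  (4B, 4-aligned); sizeof = 8, alignof = 4
0..2  ammo  (2B, 2-aligned)
2..4  -- padding (2B)
4..12  target  (8B, 4-aligned)
12..14  hp  (2B, 2-aligned)
14..16  -- padding (2B)
16..20  state  (4B, 4-aligned)
20..64  score  (44B, 4-aligned)
64..72  cooldown  (8B, 8-aligned)
72..116  vy  (44B, 4-aligned)
116..120  y  (4B, 4-aligned)
120..128  id  (8B, 8-aligned)
128..136  vx  (8B, 8-aligned)
136..140  z  (4B, 4-aligned)
140..144  -- tail padding (4B)
sizeof = 144, alignof = 8
array of 4: 4 × 144 = 576

576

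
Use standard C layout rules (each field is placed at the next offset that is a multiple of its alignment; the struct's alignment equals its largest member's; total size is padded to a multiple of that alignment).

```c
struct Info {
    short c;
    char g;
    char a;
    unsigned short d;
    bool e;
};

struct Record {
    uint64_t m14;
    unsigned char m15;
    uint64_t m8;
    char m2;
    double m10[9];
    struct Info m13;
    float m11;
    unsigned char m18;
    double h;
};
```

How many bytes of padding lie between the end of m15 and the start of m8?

Info: @0: c [2B, align 2] → 2; @2: g [1B, align 1] → 3; @3: a [1B, align 1] → 4; @4: d [2B, align 2] → 6; @6: e [1B, align 1] → 7; +1 tail pad (align 2); size 8, align 2
@0: m14 [8B, align 8] → 8
@8: m15 [1B, align 1] → 9
+7 pad (align 8)
@16: m8 [8B, align 8] → 24

7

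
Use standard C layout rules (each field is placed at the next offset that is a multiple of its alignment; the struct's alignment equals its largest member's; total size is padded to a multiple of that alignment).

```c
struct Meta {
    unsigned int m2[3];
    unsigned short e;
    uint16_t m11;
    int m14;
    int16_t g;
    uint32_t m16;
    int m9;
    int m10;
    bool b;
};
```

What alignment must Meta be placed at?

member alignments: m2=4, e=2, m11=2, m14=4, g=2, m16=4, m9=4, m10=4, b=1
max = 4

4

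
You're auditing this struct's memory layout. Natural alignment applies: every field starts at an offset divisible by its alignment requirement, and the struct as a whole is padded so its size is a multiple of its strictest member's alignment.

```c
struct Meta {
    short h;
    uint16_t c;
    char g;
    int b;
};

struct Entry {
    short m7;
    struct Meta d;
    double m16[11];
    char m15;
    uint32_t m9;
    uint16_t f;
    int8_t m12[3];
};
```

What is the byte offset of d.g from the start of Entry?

Meta: @0: h [2B, align 2] → 2; @2: c [2B, align 2] → 4; @4: g [1B, align 1] → 5; +3 pad (align 4); @8: b [4B, align 4] → 12; size 12, align 4
@0: m7 [2B, align 2] → 2
+2 pad (align 4)
@4: d [12B, align 4] → 16
within Meta: g at 4
4 + 4 = 8

8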